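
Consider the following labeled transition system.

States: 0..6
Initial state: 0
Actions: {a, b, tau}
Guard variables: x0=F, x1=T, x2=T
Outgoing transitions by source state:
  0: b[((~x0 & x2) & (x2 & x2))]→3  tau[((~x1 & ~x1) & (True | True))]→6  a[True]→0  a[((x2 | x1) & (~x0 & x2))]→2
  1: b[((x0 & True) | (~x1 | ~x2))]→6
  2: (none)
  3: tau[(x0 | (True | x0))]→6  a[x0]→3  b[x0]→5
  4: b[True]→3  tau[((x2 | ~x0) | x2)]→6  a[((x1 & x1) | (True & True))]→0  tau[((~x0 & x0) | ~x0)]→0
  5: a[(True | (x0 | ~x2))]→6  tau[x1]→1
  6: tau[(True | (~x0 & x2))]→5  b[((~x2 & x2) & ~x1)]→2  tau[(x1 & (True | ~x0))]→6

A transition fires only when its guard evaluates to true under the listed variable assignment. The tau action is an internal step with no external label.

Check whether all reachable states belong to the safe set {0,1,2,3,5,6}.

Answer: INVARIANT HOLDS

Working:
Safe = {0,1,2,3,5,6}
Reach set: {0,1,2,3,5,6}
  0: safe
  1: safe
  2: safe
  3: safe
  5: safe
  6: safe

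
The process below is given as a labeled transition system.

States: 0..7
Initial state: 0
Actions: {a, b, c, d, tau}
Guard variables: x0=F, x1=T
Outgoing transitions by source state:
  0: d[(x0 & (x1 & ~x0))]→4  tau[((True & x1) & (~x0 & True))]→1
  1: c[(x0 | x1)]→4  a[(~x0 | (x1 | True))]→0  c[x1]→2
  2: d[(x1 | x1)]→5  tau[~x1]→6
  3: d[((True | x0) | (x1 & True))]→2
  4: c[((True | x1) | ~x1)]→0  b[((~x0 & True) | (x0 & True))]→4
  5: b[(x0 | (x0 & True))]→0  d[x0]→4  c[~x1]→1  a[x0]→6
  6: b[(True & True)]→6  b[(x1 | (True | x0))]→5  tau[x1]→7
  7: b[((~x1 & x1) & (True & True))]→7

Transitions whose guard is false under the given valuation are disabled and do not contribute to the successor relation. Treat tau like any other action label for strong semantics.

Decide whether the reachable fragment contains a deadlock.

Answer: DEADLOCK at state 5

Working:
R = {0,1,2,4,5}
  0: tau→1  [deg 1]
  1: a→0  c→2  c→4  [deg 3]
  2: d→5  [deg 1]
  4: b→4  c→0  [deg 2]
  5: ∅  [STUCK]
trace reaching 5: tau·c·d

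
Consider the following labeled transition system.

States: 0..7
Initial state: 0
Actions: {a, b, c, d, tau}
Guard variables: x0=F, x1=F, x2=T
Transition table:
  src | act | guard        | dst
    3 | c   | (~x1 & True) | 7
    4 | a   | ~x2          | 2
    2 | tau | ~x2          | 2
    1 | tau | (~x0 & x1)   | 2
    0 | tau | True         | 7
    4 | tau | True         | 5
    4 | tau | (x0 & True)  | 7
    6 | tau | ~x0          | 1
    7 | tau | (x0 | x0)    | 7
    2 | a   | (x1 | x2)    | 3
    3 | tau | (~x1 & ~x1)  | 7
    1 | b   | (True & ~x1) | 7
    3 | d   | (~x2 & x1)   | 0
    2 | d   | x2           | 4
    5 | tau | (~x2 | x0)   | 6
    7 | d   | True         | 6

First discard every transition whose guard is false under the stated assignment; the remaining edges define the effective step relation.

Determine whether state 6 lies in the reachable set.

9 transition(s) survive guard evaluation.
L0 = {0}
L1 = {7}  total {0,7}
L2 = {6}  total {0,6,7}
L3 = {1}  total {0,1,6,7}
Reach set: {0,1,6,7}
Path to 6: tau·d

Answer: REACHABLE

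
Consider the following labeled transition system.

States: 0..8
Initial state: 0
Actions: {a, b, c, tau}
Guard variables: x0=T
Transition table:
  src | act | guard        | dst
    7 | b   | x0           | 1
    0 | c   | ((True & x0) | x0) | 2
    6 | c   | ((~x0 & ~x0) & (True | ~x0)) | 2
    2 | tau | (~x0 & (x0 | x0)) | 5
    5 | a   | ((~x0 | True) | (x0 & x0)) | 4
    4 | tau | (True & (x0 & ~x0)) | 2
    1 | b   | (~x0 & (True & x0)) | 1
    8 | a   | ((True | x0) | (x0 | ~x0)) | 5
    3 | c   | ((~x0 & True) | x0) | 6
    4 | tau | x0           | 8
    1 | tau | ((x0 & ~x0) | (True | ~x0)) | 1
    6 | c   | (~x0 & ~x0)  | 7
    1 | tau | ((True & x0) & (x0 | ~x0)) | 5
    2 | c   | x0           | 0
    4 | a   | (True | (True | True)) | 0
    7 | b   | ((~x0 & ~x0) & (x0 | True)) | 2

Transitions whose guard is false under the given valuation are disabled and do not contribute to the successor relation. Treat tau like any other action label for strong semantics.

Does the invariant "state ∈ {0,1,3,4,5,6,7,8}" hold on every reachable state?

Answer: INVARIANT VIOLATED at state 2

Working:
Allowed set {0,1,3,4,5,6,7,8}
Reach set: {0,2}
  0: safe
  2: outside
reach 2 via c — violates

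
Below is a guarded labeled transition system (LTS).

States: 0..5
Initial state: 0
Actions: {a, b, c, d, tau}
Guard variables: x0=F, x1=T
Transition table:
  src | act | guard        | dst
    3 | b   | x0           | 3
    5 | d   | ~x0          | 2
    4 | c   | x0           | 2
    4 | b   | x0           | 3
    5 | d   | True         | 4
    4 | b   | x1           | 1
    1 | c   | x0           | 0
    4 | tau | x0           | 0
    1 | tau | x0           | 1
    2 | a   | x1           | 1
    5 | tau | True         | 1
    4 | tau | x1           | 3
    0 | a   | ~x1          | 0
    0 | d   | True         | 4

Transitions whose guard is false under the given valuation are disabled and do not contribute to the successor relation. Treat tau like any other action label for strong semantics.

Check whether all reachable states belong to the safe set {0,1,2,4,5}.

Answer: INVARIANT VIOLATED at state 3

Trace:
Inv-set: {0,1,2,4,5}
R = {0,1,3,4}
  0: safe
  1: safe
  3: VIOLATES
  4: safe
counterexample path to 3: d·tau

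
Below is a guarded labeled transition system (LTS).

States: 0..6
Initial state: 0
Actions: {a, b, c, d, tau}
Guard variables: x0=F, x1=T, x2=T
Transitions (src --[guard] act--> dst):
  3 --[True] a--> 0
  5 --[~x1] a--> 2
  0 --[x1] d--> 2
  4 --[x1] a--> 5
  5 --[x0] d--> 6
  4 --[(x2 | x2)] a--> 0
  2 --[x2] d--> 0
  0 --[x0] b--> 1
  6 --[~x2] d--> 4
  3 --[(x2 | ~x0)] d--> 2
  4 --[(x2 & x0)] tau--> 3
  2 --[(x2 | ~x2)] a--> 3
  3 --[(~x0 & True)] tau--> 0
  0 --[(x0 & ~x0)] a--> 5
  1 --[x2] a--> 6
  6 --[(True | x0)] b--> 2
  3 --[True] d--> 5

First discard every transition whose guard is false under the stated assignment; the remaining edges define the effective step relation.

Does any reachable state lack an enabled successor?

Reach set: {0,2,3,5}
  0: d→2  [1 exit(s)]
  2: a→3  d→0  [2 exit(s)]
  3: a→0  d→2  d→5  tau→0  [4 exit(s)]
  5: ∅  [STUCK]
Path to 5: d·a·d

Answer: DEADLOCK at state 5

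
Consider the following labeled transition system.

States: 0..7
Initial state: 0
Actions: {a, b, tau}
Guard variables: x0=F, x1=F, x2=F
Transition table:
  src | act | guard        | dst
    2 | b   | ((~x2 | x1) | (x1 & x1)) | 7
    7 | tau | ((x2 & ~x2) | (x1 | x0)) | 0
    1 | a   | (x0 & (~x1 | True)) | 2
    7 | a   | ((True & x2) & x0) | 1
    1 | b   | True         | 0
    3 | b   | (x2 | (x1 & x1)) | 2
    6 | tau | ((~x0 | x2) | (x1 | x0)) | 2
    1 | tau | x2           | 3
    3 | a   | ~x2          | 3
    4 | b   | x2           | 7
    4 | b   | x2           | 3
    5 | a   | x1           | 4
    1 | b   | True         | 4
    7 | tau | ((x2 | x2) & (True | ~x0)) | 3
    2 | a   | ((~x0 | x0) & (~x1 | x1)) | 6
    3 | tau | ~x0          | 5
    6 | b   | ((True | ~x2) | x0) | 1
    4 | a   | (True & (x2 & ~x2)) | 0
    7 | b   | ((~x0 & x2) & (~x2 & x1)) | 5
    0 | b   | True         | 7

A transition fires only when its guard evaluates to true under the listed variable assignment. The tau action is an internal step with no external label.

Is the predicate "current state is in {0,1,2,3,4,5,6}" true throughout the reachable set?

Answer: INVARIANT VIOLATED at state 7

Trace:
Inv-set: {0,1,2,3,4,5,6}
R = {0,7}
  0: ok
  7: ✗ unsafe
reach 7 via b — violates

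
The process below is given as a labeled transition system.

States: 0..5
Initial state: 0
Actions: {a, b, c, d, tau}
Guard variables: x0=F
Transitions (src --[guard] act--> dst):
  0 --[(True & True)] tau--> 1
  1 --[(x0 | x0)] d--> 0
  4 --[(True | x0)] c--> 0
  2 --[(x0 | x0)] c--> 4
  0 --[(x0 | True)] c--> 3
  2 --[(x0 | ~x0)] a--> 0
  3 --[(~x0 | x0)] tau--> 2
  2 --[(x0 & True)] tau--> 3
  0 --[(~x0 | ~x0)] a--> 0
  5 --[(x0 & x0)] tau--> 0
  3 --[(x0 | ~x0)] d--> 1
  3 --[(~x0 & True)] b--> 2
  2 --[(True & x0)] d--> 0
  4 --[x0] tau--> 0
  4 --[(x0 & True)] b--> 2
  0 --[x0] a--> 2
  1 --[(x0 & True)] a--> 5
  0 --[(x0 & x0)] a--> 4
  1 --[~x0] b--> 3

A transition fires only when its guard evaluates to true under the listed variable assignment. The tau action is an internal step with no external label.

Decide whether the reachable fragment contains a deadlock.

R = {0,1,2,3}
  0: a→0  c→3  tau→1  [deg 3]
  1: b→3  [deg 1]
  2: a→0  [deg 1]
  3: b→2  d→1  tau→2  [deg 3]

Answer: DEADLOCK-FREE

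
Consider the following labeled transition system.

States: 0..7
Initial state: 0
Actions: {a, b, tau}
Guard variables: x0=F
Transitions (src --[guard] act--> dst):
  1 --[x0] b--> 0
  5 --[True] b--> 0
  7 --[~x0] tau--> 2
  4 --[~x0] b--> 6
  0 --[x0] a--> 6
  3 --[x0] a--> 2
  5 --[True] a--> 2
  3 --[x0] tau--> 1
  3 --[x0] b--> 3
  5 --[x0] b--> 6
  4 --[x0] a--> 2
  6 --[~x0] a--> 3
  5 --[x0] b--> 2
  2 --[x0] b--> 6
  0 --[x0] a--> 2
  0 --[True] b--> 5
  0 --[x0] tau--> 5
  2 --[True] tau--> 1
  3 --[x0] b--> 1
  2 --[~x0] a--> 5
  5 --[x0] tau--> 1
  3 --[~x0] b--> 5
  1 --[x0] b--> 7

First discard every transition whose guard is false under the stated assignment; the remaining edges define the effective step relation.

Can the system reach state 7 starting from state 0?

Guard filter leaves 9 enabled edge(s).
depth 0: {0}
depth 1: {5}  total {0,5}
depth 2: {2}  total {0,2,5}
depth 3: {1}  total {0,1,2,5}
Reachable = {0,1,2,5}

Answer: UNREACHABLE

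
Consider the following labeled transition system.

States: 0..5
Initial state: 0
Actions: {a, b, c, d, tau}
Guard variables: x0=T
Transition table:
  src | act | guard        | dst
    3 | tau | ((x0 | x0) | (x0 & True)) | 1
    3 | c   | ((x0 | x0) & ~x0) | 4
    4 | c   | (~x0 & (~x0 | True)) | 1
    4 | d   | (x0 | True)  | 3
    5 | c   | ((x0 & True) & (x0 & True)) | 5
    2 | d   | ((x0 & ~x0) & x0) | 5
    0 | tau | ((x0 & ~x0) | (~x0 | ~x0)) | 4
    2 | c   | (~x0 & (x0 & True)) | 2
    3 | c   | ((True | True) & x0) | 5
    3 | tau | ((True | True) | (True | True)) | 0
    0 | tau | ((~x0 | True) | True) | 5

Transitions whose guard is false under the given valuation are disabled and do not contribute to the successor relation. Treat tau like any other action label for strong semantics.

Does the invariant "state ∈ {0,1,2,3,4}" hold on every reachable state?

Answer: INVARIANT VIOLATED at state 5

Working:
Safe = {0,1,2,3,4}
Reach set: {0,5}
  0: ✓
  5: ✗ unsafe
reach 5 via tau — violates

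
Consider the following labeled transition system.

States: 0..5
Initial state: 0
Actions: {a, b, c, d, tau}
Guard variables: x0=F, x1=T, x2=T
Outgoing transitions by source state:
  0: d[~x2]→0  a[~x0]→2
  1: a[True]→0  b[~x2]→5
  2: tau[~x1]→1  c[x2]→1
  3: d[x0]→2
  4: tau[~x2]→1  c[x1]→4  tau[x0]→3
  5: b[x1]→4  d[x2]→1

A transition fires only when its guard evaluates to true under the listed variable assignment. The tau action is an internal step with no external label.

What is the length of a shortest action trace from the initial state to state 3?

Layered search for 3:
  depth 0: {0}
  depth 1: {2}
  depth 2: {1}
3 never appears.

Answer: UNREACHABLE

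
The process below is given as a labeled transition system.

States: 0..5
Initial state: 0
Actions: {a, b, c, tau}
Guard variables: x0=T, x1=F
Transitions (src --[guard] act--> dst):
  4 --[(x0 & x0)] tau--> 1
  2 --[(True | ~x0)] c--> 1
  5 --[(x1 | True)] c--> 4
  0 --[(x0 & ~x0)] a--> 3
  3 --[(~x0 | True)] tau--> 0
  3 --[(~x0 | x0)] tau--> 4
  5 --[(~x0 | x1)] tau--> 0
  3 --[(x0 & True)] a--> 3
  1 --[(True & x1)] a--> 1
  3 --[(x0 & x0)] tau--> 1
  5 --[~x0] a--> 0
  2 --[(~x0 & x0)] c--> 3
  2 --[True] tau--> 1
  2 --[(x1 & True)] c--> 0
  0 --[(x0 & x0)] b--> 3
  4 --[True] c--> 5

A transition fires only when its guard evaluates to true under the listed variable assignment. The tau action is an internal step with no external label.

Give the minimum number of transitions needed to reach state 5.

Answer: 3

Working:
Breadth-first toward 5:
  Layer 0: {0}
  Layer 1: {3}
  Layer 2: {1,4}
  Layer 3: {5}
first hit 5 at d=3 via b·tau·c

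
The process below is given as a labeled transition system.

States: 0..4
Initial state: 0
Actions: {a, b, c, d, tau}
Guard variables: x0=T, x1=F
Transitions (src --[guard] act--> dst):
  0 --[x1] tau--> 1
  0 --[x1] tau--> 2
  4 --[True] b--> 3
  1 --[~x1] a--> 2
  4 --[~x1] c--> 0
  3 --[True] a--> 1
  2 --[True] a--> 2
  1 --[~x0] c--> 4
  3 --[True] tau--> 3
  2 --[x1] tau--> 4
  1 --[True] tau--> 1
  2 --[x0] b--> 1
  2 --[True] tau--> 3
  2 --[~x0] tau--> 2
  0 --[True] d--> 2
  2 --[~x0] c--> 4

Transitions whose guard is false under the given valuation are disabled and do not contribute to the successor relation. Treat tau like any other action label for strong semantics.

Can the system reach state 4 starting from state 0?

Guard filter leaves 10 enabled edge(s).
Layer 0: {0}
Layer 1: {2}  now seen {0,2}
Layer 2: {1,3}  now seen {0,1,2,3}
Reachable = {0,1,2,3}

Answer: UNREACHABLE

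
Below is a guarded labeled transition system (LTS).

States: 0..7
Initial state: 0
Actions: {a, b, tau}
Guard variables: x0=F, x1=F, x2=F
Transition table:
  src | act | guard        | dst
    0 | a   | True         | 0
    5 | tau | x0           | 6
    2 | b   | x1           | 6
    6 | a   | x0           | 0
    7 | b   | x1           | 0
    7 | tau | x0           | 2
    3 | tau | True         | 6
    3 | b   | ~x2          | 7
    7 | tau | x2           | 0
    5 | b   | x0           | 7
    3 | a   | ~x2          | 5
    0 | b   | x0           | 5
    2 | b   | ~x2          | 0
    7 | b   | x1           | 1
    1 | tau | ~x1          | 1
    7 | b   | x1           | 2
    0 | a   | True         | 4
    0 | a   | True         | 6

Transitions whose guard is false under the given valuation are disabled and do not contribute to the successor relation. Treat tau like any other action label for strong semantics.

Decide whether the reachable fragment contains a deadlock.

Answer: DEADLOCK at state 4

Analysis:
Reachable = {0,4,6}
  0: a→0  a→4  a→6  [3 exit(s)]
  4: ∅  [deadlock]
  6: ∅  [deadlock]
witness 4: a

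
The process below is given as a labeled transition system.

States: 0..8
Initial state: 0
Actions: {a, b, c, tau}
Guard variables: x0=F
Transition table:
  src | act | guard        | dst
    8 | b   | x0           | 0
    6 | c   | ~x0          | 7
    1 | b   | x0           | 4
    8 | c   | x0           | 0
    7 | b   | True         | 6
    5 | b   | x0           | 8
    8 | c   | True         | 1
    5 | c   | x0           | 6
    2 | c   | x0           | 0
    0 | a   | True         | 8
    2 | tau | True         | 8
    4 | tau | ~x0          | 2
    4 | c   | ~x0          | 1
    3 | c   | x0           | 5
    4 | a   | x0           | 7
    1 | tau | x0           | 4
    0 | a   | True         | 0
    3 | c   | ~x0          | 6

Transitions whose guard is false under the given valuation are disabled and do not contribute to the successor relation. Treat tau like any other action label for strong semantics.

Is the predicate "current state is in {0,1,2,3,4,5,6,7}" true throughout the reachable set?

Inv-set: {0,1,2,3,4,5,6,7}
Reachable = {0,1,8}
  0: ok
  1: ok
  8: VIOLATES
witness against invariant: a → 8

Answer: INVARIANT VIOLATED at state 8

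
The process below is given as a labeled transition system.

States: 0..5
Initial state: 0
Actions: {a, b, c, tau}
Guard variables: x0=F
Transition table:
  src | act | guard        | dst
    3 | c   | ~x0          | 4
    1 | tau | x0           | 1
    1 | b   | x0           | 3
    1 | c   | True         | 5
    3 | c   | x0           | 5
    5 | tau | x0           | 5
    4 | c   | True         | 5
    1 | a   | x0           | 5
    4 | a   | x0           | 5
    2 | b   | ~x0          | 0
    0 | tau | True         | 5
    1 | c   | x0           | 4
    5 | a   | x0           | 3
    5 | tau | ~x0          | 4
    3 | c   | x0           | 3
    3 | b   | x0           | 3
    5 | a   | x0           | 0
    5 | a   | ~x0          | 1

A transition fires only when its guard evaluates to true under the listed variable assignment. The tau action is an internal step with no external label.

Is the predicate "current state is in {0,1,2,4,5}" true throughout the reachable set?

Allowed set {0,1,2,4,5}
R = {0,1,4,5}
  0: ✓
  1: ✓
  4: ✓
  5: ✓

Answer: INVARIANT HOLDS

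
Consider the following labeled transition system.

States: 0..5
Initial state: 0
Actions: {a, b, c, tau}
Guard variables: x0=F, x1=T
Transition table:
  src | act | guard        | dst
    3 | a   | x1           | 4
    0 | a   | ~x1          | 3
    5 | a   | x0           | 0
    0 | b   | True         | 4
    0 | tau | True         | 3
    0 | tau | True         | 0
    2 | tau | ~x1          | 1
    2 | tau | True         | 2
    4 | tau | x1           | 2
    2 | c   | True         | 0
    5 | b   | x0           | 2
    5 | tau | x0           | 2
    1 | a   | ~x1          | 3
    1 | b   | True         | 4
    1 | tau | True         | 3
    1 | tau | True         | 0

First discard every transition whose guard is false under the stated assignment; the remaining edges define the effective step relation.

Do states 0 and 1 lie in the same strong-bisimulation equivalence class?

Compute ~ classes (split until stable):
  round 0: {{0,1,2,3,4,5}}
  round 1: {{0,1},{2},{3},{4},{5}}
5 equivalence class(es) (converged in 2)
[0]={0,1}  [1]={0,1}

Answer: BISIMILAR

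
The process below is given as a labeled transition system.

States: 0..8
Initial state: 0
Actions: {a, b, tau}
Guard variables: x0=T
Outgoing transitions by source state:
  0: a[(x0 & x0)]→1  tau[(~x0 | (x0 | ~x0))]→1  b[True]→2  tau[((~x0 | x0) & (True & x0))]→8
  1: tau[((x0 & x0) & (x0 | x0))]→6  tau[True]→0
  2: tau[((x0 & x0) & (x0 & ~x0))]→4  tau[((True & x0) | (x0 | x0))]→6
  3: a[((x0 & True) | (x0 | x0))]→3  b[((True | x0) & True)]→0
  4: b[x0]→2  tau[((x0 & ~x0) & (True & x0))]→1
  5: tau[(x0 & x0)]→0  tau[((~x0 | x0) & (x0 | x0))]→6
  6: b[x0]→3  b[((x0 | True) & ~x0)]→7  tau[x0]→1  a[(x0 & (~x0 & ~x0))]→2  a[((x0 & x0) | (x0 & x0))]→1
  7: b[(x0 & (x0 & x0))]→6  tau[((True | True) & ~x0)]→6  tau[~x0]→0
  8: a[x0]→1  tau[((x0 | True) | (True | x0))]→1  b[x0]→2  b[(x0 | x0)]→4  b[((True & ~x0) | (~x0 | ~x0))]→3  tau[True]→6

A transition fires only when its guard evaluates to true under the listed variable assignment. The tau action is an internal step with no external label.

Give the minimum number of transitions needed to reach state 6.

BFS to 6:
  depth 0: {0}
  depth 1: {1,2,8}
  depth 2: {4,6}
first hit 6 at d=2 via a·tau

Answer: 2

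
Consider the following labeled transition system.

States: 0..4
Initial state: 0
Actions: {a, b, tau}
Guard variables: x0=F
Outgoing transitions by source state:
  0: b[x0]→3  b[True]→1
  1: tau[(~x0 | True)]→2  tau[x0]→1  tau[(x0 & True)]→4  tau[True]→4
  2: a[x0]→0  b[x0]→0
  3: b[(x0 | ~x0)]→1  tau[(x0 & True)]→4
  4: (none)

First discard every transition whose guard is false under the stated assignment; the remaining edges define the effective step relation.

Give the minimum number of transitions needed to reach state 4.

Answer: 2

Working:
Layered search for 4:
  Layer 0: {0}
  Layer 1: {1}
  Layer 2: {2,4}
first hit 4 at d=2 via b·tau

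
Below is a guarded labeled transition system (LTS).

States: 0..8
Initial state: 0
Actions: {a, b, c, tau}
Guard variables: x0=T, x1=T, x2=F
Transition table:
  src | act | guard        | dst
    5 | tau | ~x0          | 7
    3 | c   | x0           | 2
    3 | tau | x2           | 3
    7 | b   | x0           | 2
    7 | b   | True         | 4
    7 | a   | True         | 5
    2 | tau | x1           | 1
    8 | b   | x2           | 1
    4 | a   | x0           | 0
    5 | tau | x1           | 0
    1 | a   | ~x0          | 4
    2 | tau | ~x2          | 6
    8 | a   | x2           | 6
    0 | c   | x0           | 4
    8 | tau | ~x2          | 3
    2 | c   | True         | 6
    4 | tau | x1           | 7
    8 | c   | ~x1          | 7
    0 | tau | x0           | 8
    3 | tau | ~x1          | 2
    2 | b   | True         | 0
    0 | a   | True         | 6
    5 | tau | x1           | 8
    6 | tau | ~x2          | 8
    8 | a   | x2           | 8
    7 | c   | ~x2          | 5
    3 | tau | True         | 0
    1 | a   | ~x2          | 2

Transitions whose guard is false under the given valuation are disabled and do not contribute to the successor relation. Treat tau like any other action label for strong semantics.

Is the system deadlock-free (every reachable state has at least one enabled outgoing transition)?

Answer: DEADLOCK-FREE

Working:
R = {0,1,2,3,4,5,6,7,8}
  0: a→6  c→4  tau→8  [deg 3]
  1: a→2  [deg 1]
  2: b→0  c→6  tau→1  tau→6  [deg 4]
  3: c→2  tau→0  [deg 2]
  4: a→0  tau→7  [deg 2]
  5: tau→0  tau→8  [deg 2]
  6: tau→8  [deg 1]
  7: a→5  b→2  b→4  c→5  [deg 4]
  8: tau→3  [deg 1]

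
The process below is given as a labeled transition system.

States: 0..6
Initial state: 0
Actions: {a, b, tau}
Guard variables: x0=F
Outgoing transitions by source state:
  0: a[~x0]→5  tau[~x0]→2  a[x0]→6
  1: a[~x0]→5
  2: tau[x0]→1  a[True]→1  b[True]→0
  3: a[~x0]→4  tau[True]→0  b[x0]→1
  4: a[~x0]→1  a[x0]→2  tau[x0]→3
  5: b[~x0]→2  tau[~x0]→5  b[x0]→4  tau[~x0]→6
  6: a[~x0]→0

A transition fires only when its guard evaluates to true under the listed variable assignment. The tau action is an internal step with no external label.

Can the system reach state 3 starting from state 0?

After dropping false guards: 12 live edges.
Layer 0: {0}
Layer 1: {2,5}  now seen {0,2,5}
Layer 2: {1,6}  now seen {0,1,2,5,6}
Reachable = {0,1,2,5,6}

Answer: UNREACHABLE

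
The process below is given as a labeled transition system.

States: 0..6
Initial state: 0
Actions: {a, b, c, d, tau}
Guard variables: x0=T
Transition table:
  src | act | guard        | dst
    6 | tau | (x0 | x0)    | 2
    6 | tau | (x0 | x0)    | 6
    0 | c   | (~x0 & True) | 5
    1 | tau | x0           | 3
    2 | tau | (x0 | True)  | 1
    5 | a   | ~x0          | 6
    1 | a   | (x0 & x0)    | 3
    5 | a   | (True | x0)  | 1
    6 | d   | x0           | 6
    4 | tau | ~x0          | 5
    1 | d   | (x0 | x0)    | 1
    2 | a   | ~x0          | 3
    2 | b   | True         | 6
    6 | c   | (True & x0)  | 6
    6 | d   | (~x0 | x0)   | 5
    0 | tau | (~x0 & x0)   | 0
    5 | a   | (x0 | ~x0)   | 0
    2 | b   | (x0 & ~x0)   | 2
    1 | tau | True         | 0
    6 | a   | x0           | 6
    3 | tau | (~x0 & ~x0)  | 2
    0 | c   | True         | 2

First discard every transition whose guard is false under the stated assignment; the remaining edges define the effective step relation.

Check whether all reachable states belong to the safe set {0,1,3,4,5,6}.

Answer: INVARIANT VIOLATED at state 2

Working:
Inv-set: {0,1,3,4,5,6}
Reach set: {0,1,2,3,5,6}
  0: safe
  1: safe
  2: outside
  3: safe
  5: safe
  6: safe
reach 2 via c — violates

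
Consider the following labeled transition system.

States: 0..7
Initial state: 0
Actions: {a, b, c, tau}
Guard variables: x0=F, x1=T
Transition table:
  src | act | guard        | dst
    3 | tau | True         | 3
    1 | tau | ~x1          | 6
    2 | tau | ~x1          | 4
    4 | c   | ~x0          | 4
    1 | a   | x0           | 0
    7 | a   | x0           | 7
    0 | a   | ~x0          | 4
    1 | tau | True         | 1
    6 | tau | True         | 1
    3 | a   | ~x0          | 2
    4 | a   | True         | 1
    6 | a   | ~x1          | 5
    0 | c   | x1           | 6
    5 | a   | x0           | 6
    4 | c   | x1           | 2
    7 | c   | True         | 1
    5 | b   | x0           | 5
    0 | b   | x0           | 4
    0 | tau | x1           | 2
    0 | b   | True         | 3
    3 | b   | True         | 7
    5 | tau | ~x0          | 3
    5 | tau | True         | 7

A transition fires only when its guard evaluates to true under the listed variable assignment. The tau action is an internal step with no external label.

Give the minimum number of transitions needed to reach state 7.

Layered search for 7:
  L0 = {0}
  L1 = {2,3,4,6}
  L2 = {1,7}
depth(7)=2, e.g. b·b

Answer: 2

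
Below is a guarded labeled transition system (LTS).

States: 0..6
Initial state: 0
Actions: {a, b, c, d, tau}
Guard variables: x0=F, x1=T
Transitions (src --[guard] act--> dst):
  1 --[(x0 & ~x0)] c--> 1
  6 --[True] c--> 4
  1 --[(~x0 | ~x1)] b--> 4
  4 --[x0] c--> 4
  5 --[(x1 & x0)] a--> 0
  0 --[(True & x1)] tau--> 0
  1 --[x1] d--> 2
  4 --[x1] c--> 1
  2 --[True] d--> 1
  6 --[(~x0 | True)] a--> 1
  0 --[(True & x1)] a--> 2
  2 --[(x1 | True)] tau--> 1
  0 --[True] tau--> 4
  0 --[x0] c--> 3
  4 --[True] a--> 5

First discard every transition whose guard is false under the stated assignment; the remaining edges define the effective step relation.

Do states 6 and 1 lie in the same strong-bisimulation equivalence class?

Refine partition for ~:
  round 0: {{0,1,2,3,4,5,6}}
  round 1: {{0},{1},{2},{3,5},{4,6}}
  round 2: {{0},{1},{2},{3,5},{4},{6}}
Fixed point at round 3; 6 class(es).
6∈{6}, 1∈{1}

Answer: NOT BISIMILAR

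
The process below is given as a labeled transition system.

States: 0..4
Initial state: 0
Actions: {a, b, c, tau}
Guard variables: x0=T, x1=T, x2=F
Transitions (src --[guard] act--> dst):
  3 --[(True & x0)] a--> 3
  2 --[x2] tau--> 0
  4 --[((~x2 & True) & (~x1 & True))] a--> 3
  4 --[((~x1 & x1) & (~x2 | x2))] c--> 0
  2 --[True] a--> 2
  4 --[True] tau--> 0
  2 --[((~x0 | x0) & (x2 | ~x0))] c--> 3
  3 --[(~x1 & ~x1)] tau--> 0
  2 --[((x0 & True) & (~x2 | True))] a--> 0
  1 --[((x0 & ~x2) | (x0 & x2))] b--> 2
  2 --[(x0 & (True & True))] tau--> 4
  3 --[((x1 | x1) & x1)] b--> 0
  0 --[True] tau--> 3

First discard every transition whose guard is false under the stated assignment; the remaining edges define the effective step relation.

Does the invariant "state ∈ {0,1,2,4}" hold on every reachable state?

Answer: INVARIANT VIOLATED at state 3

Analysis:
Allowed set {0,1,2,4}
R = {0,3}
  0: safe
  3: VIOLATES
reach 3 via tau — violates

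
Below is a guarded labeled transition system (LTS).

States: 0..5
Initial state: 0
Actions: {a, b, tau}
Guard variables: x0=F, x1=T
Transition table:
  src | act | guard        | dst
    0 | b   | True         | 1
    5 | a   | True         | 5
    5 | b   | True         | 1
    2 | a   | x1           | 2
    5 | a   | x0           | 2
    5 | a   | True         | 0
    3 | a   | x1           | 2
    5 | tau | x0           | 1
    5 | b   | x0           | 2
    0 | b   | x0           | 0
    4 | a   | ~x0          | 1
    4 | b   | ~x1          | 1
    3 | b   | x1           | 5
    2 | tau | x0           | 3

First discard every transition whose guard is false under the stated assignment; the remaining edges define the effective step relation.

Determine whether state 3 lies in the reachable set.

8 transition(s) survive guard evaluation.
L0 = {0}
L1 = {1}  cumulative {0,1}
Reach set: {0,1}

Answer: UNREACHABLE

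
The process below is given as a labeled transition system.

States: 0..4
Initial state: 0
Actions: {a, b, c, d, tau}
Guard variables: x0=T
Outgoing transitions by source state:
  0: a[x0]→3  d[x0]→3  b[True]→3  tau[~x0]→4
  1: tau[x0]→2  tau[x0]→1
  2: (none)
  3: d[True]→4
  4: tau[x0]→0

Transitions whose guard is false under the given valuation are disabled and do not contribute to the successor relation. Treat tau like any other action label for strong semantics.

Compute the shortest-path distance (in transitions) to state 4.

Answer: 2

Working:
Breadth-first toward 4:
  L0 = {0}
  L1 = {3}
  L2 = {4}
4 enters at depth 2; path a·d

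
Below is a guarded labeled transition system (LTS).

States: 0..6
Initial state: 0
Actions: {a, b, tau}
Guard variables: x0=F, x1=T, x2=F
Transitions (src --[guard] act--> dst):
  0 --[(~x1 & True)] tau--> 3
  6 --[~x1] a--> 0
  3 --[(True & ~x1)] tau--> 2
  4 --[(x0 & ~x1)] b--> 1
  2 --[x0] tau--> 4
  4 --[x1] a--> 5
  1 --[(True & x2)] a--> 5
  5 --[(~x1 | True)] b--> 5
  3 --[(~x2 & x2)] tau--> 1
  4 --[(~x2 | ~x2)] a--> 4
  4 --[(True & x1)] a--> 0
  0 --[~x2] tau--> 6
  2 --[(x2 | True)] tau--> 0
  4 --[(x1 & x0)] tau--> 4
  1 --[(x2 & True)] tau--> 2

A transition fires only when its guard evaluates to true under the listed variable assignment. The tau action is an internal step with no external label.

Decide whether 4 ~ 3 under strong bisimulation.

Bisimulation quotient by refinement:
  round 0: {{0,1,2,3,4,5,6}}
  round 1: {{0,2},{1,3,6},{4},{5}}
  round 2: {{0},{1,3,6},{2},{4},{5}}
Fixed point at round 3; 5 class(es).
4∈{4}, 3∈{1,3,6}

Answer: NOT BISIMILAR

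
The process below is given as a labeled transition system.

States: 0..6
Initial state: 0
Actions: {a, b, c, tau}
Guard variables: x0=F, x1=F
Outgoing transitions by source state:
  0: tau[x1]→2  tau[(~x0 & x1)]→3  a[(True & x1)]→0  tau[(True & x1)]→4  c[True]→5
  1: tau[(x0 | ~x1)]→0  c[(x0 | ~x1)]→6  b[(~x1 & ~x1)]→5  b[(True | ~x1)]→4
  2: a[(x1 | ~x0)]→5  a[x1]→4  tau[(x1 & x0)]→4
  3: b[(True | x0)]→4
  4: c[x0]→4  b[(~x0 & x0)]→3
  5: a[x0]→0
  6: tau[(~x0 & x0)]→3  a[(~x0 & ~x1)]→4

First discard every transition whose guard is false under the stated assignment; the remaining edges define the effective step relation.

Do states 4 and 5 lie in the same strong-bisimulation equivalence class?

Compute ~ classes (split until stable):
  round 0: {{0,1,2,3,4,5,6}}
  round 1: {{0},{1},{2,6},{3},{4,5}}
Fixed point at round 2; 5 class(es).
4∈{4,5}, 5∈{4,5}

Answer: BISIMILAR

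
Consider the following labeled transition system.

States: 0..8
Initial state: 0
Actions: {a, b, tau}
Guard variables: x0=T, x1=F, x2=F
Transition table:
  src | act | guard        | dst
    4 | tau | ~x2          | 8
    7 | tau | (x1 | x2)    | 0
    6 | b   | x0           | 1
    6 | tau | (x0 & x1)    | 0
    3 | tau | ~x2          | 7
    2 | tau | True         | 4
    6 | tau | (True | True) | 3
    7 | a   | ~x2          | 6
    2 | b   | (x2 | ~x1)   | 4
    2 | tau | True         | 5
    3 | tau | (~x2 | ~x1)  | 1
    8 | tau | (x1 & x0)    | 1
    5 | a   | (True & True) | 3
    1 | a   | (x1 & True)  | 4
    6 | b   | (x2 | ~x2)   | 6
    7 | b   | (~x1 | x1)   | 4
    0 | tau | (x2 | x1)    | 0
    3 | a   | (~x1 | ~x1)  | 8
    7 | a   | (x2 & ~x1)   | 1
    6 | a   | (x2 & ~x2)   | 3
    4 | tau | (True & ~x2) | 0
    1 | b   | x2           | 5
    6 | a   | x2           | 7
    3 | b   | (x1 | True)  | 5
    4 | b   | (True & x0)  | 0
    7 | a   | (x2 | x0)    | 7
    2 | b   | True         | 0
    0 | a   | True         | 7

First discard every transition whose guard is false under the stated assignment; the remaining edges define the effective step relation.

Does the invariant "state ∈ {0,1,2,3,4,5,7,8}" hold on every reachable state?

Allowed set {0,1,2,3,4,5,7,8}
Reachable = {0,1,3,4,5,6,7,8}
  0: ok
  1: ok
  3: ok
  4: ok
  5: ok
  6: outside
  7: ok
  8: ok
counterexample path to 6: a·a

Answer: INVARIANT VIOLATED at state 6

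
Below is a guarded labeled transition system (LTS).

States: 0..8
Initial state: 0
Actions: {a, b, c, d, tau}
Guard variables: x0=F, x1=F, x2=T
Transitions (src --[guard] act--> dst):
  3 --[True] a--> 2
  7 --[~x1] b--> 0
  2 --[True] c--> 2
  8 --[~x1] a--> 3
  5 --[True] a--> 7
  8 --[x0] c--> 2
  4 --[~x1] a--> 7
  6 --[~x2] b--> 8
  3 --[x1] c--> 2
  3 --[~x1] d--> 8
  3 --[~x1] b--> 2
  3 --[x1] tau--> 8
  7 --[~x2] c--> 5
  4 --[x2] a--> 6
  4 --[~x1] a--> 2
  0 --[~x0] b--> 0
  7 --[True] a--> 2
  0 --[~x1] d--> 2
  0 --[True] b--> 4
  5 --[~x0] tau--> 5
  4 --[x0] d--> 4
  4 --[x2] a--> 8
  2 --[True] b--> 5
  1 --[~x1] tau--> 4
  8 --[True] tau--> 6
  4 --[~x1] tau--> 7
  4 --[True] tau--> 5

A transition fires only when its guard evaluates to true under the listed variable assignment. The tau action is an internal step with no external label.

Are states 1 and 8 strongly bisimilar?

Compute ~ classes (split until stable):
  P[0] = {{0,1,2,3,4,5,6,7,8}}
  P[1] = {{0},{1},{2},{3},{4,5,8},{6},{7}}
  P[2] = {{0},{1},{2},{3},{4},{5},{6},{7},{8}}
Fixed point at round 3; 9 class(es).
class of 1: {1}; class of 8: {8}

Answer: NOT BISIMILAR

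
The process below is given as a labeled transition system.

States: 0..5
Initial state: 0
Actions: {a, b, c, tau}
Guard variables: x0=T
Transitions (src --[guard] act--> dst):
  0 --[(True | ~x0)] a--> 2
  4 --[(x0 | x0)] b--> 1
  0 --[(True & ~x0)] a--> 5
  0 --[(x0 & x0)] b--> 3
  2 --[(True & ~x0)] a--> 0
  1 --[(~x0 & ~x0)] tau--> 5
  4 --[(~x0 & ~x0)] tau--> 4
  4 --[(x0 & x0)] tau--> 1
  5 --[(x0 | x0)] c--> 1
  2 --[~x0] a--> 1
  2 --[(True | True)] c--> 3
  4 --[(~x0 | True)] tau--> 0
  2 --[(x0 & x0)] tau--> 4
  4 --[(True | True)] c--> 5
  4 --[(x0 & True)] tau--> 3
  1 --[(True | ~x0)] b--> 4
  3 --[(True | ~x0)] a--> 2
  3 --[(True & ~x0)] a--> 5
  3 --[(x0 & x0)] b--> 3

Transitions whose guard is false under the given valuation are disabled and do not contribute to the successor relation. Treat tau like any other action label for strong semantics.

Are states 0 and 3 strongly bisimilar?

Compute ~ classes (split until stable):
  round 0: {{0,1,2,3,4,5}}
  round 1: {{0,3},{1},{2},{4},{5}}
5 equivalence class(es) (converged in 2)
class of 0: {0,3}; class of 3: {0,3}

Answer: BISIMILAR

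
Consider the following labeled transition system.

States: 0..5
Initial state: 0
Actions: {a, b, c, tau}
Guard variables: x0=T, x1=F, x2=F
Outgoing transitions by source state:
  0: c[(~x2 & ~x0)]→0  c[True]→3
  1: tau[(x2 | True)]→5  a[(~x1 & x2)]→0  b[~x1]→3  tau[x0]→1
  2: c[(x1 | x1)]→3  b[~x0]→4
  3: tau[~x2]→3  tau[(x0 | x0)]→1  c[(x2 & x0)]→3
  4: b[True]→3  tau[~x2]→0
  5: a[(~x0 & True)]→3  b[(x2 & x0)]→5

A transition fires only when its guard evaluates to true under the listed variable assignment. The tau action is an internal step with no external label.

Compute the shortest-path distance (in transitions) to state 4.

Breadth-first toward 4:
  L0 = {0}
  L1 = {3}
  L2 = {1}
  L3 = {5}
4 never appears.

Answer: UNREACHABLE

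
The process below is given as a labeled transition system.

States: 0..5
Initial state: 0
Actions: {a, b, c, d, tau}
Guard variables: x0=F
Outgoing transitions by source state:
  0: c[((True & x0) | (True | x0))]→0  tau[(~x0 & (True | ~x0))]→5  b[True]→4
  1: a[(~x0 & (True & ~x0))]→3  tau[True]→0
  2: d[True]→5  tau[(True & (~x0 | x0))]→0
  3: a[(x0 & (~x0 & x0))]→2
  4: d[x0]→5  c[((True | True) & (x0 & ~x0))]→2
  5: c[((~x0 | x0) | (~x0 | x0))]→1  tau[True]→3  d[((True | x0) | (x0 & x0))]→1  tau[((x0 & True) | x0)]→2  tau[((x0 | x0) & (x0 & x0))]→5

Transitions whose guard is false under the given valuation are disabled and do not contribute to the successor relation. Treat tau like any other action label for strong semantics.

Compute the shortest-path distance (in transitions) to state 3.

Answer: 2

Working:
BFS to 3:
  L0 = {0}
  L1 = {4,5}
  L2 = {1,3}
depth(3)=2, e.g. tau·tau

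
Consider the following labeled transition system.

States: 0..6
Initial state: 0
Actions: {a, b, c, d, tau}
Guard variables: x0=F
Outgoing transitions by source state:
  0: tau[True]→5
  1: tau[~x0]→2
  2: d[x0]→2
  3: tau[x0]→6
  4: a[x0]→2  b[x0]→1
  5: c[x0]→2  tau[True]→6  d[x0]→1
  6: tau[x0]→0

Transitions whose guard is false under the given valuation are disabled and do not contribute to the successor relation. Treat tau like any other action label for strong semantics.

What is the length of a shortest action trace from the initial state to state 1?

Breadth-first toward 1:
  depth 0: {0}
  depth 1: {5}
  depth 2: {6}
1 never appears.

Answer: UNREACHABLE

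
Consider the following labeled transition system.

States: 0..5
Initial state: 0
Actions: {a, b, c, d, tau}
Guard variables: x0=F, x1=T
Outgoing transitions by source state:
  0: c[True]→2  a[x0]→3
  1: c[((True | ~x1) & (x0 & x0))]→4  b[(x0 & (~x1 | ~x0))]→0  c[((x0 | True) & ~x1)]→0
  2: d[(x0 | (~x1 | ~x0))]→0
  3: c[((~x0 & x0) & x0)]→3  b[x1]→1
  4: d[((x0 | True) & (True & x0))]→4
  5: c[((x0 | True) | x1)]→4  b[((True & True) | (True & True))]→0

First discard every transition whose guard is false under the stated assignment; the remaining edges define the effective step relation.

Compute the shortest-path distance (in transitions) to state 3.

Layered search for 3:
  L0 = {0}
  L1 = {2}
3 never appears.

Answer: UNREACHABLE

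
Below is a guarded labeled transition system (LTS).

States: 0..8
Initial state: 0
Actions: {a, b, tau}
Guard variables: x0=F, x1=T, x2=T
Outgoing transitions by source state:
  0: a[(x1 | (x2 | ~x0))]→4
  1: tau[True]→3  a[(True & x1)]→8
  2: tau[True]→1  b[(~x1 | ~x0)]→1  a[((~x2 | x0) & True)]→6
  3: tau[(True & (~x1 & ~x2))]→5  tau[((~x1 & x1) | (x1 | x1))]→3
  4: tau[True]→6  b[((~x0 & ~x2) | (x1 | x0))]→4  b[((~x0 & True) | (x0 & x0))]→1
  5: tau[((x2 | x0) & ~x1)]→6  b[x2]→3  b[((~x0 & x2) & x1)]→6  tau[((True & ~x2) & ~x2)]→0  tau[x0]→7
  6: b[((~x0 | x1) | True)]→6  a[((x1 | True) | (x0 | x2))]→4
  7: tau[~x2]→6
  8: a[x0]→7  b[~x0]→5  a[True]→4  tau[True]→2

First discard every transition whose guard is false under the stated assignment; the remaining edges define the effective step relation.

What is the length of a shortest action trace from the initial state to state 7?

Answer: UNREACHABLE

Analysis:
Breadth-first toward 7:
  depth 0: {0}
  depth 1: {4}
  depth 2: {1,6}
  depth 3: {3,8}
  depth 4: {2,5}
7 never appears.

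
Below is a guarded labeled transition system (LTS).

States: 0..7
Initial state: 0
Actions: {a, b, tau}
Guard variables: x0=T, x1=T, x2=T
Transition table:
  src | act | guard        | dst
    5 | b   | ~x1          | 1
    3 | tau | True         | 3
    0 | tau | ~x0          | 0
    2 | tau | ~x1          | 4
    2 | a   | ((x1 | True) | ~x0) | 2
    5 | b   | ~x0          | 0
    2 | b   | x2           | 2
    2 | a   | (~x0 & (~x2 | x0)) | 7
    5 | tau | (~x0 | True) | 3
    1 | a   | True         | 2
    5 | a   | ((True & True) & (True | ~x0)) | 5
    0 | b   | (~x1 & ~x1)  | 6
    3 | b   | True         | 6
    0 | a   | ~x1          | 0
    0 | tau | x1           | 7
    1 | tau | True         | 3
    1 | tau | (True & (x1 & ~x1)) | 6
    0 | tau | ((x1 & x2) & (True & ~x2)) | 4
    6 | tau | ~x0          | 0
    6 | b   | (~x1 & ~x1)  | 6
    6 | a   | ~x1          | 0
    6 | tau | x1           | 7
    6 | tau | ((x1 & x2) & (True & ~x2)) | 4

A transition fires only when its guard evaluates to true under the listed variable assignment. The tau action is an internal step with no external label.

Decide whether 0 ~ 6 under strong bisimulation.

Answer: BISIMILAR

Working:
Compute ~ classes (split until stable):
  π0 = {{0,1,2,3,4,5,6,7}}
  π1 = {{0,6},{1,5},{2},{3},{4,7}}
  π2 = {{0,6},{1},{2},{3},{4,7},{5}}
6 equivalence class(es) (converged in 3)
class of 0: {0,6}; class of 6: {0,6}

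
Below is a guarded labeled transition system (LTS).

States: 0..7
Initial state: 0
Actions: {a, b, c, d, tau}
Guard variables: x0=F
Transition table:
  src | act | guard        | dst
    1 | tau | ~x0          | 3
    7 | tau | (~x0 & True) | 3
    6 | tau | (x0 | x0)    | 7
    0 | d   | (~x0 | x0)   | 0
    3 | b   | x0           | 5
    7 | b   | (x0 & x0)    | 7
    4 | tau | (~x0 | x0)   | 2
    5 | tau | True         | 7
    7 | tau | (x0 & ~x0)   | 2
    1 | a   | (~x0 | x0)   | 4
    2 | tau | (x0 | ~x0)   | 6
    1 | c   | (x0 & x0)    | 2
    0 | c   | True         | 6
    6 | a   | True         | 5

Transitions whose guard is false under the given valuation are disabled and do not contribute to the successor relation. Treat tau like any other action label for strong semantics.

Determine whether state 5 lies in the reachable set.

Answer: REACHABLE

Trace:
Guard filter leaves 9 enabled edge(s).
Layer 0: {0}
Layer 1: {6}  total {0,6}
Layer 2: {5}  total {0,5,6}
Layer 3: {7}  total {0,5,6,7}
Layer 4: {3}  total {0,3,5,6,7}
R = {0,3,5,6,7}
trace reaching 5: c·a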